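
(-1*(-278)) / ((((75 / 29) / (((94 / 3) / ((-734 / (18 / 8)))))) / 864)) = -81845424 / 9175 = -8920.48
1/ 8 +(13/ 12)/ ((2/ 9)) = 5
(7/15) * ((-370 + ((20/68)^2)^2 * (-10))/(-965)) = 43272628/241793295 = 0.18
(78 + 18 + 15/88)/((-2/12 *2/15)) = -380835/88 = -4327.67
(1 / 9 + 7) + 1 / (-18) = 127 / 18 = 7.06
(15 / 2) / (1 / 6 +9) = 9 / 11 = 0.82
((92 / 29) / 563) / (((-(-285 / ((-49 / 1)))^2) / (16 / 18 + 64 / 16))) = -9719248 / 11935445175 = -0.00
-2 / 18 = -1 / 9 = -0.11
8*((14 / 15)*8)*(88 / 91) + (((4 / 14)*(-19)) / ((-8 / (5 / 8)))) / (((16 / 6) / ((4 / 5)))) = 5057387 / 87360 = 57.89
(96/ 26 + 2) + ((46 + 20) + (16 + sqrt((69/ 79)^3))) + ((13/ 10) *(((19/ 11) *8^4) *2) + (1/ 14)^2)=69 *sqrt(5451)/ 6241 + 2590132091/ 140140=18483.28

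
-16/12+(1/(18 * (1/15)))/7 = -17/14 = -1.21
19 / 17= 1.12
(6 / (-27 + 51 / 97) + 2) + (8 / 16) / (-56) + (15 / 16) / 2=53525 / 23968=2.23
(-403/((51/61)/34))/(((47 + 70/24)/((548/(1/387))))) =-41707714464/599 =-69628905.62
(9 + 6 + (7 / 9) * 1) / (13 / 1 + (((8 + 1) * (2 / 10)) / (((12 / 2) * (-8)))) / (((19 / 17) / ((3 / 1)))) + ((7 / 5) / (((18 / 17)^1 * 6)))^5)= 13764747052800000 / 11254014189155381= 1.22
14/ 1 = 14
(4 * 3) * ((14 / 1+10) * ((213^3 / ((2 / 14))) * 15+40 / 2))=292227179040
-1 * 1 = -1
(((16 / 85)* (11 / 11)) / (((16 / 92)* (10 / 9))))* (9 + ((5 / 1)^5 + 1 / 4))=2595159 / 850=3053.13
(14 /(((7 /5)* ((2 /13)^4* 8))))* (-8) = -142805 /8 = -17850.62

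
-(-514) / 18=257 / 9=28.56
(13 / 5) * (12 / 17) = 156 / 85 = 1.84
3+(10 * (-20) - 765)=-962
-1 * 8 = -8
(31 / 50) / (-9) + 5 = 2219 / 450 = 4.93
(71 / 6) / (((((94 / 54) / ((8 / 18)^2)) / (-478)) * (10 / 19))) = -2579288 / 2115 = -1219.52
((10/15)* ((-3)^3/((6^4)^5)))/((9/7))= -0.00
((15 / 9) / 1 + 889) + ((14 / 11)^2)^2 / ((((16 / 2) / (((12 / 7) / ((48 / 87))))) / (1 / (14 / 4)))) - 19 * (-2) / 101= 3954156715 / 4436223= 891.33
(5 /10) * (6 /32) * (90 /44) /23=135 /16192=0.01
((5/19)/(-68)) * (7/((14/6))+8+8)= -5/68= -0.07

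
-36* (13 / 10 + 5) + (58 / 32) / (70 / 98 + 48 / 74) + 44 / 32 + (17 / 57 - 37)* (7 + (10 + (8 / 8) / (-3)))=-4036068437 / 4829040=-835.79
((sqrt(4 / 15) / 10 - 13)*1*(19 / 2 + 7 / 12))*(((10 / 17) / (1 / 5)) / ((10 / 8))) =-15730 / 51 + 242*sqrt(15) / 765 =-307.21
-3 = -3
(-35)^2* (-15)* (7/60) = -8575/4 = -2143.75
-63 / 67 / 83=-63 / 5561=-0.01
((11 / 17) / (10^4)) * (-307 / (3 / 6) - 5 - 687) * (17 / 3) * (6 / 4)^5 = -581823 / 160000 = -3.64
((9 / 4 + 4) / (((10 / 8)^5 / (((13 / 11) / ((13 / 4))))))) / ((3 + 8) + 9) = 256 / 6875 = 0.04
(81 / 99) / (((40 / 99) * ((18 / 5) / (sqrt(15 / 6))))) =9 * sqrt(10) / 32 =0.89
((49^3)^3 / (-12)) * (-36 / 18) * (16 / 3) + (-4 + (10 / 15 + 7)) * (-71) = 13027308783281249 / 9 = 1447478753697916.56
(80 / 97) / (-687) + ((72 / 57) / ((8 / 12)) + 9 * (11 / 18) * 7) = 102287825 / 2532282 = 40.39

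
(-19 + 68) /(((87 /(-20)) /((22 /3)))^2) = 9486400 /68121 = 139.26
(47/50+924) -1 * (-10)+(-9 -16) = 45497/50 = 909.94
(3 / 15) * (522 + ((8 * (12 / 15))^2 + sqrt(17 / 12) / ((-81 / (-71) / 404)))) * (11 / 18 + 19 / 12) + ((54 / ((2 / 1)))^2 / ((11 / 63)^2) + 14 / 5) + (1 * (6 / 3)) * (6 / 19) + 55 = 566509 * sqrt(51) / 21870 + 125273211677 / 5172750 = 24402.90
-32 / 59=-0.54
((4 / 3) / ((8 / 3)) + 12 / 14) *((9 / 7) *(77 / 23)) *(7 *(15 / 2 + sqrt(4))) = 35739 / 92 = 388.47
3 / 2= 1.50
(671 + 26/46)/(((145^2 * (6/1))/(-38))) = -293474/1450725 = -0.20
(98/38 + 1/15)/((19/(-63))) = -15834/1805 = -8.77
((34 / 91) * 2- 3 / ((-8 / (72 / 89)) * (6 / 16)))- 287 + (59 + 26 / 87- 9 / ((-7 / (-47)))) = -201923399 / 704613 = -286.57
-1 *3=-3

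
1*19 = 19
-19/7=-2.71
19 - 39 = -20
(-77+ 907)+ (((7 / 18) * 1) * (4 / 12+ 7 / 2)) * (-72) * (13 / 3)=3284 / 9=364.89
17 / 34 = 1 / 2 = 0.50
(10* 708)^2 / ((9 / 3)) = 16708800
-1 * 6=-6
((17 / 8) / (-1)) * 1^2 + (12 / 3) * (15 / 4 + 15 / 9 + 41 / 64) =1061 / 48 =22.10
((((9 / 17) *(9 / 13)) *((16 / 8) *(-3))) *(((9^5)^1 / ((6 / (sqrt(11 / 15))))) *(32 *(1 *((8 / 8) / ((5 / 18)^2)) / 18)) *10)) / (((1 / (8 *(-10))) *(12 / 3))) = 7346640384 *sqrt(165) / 1105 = 85402085.43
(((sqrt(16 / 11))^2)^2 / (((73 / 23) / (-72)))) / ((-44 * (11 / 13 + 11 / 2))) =918528 / 5343965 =0.17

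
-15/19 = -0.79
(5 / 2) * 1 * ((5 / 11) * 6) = 75 / 11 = 6.82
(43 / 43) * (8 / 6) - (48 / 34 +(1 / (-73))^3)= -1556017 / 19839867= -0.08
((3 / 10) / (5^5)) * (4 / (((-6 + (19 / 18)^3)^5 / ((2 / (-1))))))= 80959687397729501184 / 275359622153153073998328125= 0.00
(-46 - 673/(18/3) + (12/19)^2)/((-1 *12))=341725/25992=13.15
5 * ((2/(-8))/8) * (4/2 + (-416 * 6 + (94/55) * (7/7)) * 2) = 137131/176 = 779.15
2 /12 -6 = -35 /6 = -5.83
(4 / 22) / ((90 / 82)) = 82 / 495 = 0.17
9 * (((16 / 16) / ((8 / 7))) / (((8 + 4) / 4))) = 21 / 8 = 2.62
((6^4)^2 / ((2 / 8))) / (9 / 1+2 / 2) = 3359232 / 5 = 671846.40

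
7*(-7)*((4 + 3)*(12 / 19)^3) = -592704 / 6859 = -86.41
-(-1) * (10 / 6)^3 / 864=125 / 23328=0.01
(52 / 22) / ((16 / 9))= 117 / 88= 1.33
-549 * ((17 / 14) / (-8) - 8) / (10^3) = 501237 / 112000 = 4.48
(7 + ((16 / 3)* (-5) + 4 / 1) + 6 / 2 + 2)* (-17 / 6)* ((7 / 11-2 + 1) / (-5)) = 1088 / 495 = 2.20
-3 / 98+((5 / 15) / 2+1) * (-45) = -2574 / 49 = -52.53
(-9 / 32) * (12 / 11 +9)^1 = -999 / 352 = -2.84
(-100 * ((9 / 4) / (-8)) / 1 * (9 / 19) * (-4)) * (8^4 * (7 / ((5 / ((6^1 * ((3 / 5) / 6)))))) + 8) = -3491748 / 19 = -183776.21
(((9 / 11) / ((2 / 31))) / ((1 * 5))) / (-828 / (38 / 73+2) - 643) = -279 / 106865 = -0.00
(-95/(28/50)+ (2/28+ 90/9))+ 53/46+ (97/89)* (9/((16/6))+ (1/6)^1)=-53152303/343896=-154.56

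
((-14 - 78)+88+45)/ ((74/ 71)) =2911/ 74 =39.34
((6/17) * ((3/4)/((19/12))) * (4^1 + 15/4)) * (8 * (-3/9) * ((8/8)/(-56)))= 279/4522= 0.06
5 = 5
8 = 8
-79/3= -26.33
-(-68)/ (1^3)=68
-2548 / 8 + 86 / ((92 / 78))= -11297 / 46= -245.59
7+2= 9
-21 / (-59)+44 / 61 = 3877 / 3599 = 1.08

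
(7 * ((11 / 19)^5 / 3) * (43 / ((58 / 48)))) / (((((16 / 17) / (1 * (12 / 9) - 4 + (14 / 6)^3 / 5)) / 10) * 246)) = -14009665439 / 476941237182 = -0.03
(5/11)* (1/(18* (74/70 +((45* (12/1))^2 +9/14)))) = 25/288685683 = 0.00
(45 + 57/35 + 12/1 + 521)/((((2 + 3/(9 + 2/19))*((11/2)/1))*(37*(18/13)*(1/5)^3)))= 87741275/794871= 110.38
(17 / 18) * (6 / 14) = 0.40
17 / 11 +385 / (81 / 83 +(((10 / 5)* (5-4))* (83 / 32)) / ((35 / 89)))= 208036977 / 7243291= 28.72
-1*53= -53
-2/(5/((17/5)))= -34/25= -1.36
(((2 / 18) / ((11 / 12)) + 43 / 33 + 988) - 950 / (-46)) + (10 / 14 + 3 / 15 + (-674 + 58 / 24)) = 12021809 / 35420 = 339.41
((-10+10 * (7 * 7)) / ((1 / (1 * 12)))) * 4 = 23040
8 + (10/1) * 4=48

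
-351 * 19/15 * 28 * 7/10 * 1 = -8714.16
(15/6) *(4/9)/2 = 5/9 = 0.56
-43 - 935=-978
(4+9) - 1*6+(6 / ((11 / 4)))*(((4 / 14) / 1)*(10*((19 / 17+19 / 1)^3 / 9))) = 2136071467 / 378301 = 5646.49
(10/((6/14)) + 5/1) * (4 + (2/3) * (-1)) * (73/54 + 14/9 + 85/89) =7889275/21627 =364.79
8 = 8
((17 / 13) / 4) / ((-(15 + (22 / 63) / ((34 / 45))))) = -2023 / 95680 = -0.02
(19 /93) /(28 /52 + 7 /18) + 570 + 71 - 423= 1467968 /6727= 218.22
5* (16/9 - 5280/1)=-237520/9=-26391.11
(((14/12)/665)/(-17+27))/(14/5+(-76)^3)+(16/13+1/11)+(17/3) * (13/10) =3108751135741/357807055320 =8.69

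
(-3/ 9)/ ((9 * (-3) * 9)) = 1/ 729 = 0.00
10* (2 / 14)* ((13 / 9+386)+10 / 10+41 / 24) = 20065 / 36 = 557.36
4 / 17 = 0.24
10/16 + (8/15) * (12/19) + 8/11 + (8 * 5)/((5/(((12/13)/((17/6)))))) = 7936101/1847560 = 4.30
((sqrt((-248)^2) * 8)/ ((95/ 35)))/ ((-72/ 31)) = -53816/ 171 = -314.71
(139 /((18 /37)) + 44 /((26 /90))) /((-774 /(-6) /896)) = 3042.44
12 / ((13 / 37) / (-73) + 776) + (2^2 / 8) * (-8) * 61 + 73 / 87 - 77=-320.15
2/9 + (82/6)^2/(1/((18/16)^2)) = 136289/576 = 236.61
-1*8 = -8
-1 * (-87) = 87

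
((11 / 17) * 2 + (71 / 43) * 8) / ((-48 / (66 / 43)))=-58311 / 125732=-0.46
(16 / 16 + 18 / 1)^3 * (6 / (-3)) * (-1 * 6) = 82308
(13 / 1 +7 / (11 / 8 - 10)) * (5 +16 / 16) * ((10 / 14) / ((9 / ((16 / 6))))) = 67280 / 4347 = 15.48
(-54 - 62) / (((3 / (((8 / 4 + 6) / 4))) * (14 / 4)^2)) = -928 / 147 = -6.31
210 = 210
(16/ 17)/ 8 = 2/ 17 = 0.12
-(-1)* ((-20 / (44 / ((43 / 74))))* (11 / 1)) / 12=-215 / 888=-0.24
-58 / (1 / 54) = -3132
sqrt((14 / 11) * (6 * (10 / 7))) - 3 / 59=-3 / 59 +2 * sqrt(330) / 11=3.25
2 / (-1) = -2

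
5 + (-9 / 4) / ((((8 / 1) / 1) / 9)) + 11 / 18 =887 / 288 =3.08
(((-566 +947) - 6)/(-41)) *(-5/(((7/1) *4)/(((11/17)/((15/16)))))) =5500/4879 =1.13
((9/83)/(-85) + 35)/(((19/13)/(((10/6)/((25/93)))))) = 99507148/670225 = 148.47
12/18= 2/3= 0.67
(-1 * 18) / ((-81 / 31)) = 62 / 9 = 6.89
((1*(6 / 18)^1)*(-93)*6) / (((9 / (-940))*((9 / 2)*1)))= 4317.04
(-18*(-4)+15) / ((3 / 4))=116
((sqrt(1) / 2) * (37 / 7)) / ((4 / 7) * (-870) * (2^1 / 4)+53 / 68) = -1258 / 117949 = -0.01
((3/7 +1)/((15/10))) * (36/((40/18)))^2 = 8748/35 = 249.94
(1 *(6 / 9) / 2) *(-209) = -209 / 3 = -69.67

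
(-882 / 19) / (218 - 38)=-49 / 190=-0.26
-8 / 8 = -1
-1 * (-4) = 4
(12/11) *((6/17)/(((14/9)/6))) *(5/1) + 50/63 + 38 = 544508/11781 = 46.22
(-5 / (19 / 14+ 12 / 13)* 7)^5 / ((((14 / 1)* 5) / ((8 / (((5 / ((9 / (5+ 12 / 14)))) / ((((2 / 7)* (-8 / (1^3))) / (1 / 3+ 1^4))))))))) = 207125155176436224 / 4037516659075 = 51300.14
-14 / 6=-2.33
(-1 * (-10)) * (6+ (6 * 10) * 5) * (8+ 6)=42840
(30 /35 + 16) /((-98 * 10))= -59 /3430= -0.02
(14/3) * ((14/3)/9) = 196/81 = 2.42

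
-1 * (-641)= 641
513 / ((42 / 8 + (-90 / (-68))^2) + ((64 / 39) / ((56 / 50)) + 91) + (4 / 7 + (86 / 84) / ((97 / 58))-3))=872443026 / 166071205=5.25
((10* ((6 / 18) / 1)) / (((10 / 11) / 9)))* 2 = 66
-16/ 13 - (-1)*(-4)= -68/ 13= -5.23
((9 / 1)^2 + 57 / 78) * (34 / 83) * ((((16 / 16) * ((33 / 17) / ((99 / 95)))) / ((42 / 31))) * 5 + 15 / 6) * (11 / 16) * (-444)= -2170836250 / 22659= -95804.59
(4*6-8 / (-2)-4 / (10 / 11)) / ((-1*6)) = -59 / 15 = -3.93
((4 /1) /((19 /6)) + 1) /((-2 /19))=-43 /2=-21.50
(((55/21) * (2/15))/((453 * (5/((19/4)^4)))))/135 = 1433531/2465769600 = 0.00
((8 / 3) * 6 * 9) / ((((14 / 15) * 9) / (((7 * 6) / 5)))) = 144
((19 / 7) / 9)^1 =19 / 63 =0.30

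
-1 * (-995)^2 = -990025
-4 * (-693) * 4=11088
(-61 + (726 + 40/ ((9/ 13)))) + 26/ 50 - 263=103567/ 225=460.30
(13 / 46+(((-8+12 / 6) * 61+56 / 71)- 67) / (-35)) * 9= 12995163 / 114310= 113.68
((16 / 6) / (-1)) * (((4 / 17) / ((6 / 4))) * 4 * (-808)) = 1351.95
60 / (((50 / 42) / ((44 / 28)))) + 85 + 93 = 1286 / 5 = 257.20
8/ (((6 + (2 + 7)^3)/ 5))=8/ 147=0.05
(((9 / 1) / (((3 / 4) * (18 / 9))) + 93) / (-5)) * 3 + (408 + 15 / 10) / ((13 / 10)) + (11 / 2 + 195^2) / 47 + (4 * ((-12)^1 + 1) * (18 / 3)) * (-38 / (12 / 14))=12768.76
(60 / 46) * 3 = 90 / 23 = 3.91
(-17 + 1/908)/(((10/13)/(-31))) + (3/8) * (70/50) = 778134/1135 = 685.58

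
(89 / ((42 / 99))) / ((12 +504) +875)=2937 / 19474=0.15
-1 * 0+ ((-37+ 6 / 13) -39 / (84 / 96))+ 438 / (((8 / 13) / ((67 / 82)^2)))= 964477277 / 2447536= 394.06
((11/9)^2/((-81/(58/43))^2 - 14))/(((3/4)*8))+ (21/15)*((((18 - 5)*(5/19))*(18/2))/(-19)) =-2.27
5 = 5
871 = 871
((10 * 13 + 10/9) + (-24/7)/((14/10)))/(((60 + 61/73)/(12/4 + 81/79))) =439054120/51573333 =8.51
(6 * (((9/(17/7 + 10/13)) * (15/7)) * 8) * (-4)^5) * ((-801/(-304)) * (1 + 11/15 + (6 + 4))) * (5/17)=-84450263040/31331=-2695421.88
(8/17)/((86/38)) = 152/731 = 0.21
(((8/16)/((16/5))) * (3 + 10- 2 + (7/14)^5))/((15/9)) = 1059/1024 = 1.03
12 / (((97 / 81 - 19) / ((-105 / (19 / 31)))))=225990 / 1957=115.48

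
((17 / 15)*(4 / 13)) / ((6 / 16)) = 544 / 585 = 0.93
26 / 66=13 / 33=0.39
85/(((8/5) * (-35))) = -1.52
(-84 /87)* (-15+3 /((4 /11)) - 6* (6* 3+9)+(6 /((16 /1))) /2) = 651 /4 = 162.75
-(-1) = 1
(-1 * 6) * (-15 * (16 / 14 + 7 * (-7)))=-30150 / 7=-4307.14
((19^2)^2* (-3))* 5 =-1954815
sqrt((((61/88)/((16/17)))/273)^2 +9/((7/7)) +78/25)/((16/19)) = 19*sqrt(44768597899393)/30750720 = 4.13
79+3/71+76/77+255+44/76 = 34860632/103873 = 335.61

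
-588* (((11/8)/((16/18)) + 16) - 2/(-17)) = -2825193/272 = -10386.74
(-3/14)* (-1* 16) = 24/7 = 3.43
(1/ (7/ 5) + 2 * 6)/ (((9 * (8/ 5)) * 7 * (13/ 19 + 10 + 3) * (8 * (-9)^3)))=-1691/ 1069915392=-0.00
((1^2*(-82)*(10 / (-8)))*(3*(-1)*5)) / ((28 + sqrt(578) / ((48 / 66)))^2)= -72068400 / 2381321 + 50265600*sqrt(2) / 2381321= -0.41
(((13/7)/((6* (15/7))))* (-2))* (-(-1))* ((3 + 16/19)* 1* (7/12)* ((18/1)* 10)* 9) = -19929/19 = -1048.89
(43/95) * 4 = 172/95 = 1.81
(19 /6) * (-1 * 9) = -57 /2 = -28.50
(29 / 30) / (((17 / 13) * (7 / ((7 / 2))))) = 377 / 1020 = 0.37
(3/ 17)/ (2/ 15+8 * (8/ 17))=45/ 994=0.05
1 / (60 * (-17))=-1 / 1020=-0.00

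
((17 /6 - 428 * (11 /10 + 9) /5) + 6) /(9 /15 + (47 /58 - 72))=338401 /27915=12.12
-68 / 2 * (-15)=510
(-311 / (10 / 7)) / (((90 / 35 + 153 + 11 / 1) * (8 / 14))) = -106673 / 46640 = -2.29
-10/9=-1.11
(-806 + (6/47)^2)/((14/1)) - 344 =-6209481/15463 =-401.57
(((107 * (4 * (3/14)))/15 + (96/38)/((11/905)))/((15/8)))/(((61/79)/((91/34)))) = 6429537608/16254975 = 395.54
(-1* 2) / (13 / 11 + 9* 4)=-22 / 409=-0.05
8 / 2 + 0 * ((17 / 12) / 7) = 4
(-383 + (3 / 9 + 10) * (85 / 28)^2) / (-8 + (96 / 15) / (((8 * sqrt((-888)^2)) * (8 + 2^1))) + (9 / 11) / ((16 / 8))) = 37.91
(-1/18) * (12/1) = -2/3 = -0.67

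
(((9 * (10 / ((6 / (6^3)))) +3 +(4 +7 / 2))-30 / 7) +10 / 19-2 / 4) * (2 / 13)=863500 / 1729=499.42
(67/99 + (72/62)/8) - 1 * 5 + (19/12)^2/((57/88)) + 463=4260008/9207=462.69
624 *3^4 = 50544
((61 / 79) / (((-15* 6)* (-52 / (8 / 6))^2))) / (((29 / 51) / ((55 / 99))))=-1037 / 188168994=-0.00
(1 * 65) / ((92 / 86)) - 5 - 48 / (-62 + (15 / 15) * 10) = 33897 / 598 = 56.68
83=83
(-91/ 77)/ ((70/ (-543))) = 7059/ 770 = 9.17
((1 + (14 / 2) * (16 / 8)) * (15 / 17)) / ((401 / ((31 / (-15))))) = -465 / 6817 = -0.07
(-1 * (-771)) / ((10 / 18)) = 6939 / 5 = 1387.80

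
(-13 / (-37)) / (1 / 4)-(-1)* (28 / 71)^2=291140 / 186517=1.56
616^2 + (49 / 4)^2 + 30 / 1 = 379636.06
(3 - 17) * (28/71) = -392/71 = -5.52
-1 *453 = -453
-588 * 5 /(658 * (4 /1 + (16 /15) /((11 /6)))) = -275 /282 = -0.98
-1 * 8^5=-32768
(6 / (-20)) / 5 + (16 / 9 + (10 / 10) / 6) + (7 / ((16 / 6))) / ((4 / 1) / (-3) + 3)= 6227 / 1800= 3.46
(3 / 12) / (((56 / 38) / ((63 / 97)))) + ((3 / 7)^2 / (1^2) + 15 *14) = 15992427 / 76048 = 210.29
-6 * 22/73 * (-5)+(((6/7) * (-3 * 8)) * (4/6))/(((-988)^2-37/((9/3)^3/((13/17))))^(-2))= -468948396723525804860/35885997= -13067726576567.62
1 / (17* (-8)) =-1 / 136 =-0.01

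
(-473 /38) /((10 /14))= -3311 /190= -17.43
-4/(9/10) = -40/9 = -4.44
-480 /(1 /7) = -3360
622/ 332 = 311/ 166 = 1.87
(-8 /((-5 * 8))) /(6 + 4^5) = 1 /5150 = 0.00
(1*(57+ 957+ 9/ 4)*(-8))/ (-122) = 4065/ 61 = 66.64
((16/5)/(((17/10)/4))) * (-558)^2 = 39854592/17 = 2344387.76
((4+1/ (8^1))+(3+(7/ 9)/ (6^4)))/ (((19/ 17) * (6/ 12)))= 1412921/ 110808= 12.75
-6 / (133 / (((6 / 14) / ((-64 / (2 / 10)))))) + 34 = 5064649 / 148960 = 34.00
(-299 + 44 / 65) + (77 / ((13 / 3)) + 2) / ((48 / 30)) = -148703 / 520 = -285.97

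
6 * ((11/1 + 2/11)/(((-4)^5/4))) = -369/1408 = -0.26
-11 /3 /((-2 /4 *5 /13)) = 286 /15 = 19.07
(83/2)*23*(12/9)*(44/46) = 3652/3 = 1217.33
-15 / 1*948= -14220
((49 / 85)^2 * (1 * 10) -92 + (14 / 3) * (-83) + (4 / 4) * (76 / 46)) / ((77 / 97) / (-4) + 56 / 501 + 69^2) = -3064582674152 / 30757809965465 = -0.10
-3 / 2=-1.50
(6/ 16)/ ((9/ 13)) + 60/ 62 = 1123/ 744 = 1.51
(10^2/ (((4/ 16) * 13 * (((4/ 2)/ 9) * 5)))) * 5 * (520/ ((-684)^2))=500/ 3249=0.15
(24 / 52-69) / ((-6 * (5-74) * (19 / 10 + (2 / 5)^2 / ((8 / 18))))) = -2475 / 33787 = -0.07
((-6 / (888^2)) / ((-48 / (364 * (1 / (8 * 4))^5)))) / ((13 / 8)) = 7 / 6614786506752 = 0.00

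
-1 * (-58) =58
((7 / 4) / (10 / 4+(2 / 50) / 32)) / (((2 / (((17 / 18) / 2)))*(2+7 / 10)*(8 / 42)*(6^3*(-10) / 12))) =-20825 / 11669832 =-0.00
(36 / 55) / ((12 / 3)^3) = 9 / 880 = 0.01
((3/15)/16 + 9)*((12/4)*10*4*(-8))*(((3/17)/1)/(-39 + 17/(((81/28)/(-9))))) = 233604/14059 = 16.62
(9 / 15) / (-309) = -1 / 515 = -0.00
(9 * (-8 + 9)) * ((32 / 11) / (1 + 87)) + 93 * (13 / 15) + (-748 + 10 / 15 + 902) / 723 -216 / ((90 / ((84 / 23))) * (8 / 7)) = 2216595983 / 30181635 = 73.44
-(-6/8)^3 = 0.42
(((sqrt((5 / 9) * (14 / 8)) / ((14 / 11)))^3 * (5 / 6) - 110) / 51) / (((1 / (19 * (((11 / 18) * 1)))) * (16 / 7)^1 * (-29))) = 80465 / 212976 - 6954475 * sqrt(35) / 30913892352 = 0.38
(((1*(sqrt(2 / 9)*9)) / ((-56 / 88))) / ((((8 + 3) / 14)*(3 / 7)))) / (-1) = 14*sqrt(2) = 19.80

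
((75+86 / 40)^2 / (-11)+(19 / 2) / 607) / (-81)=481711181 / 72111600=6.68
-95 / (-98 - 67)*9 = 57 / 11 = 5.18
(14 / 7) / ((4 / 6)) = 3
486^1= 486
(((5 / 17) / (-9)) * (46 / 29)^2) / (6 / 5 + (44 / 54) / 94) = -0.07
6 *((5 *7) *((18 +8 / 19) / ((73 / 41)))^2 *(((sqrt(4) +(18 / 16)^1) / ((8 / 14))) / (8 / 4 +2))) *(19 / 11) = 945956484375 / 17820176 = 53083.45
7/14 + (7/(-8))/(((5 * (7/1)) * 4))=79/160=0.49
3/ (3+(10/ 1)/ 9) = 27/ 37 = 0.73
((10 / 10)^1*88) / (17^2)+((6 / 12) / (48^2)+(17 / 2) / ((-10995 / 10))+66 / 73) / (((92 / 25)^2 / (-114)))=-728086635184591 / 100522099863552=-7.24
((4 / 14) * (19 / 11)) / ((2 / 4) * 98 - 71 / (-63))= 171 / 17369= 0.01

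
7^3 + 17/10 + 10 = 3547/10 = 354.70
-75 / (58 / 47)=-3525 / 58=-60.78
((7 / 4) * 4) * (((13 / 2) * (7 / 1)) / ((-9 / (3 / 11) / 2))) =-637 / 33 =-19.30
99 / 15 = 33 / 5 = 6.60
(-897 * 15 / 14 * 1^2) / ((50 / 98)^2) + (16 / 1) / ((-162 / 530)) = -75824053 / 20250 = -3744.40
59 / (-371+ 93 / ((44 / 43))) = -2596 / 12325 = -0.21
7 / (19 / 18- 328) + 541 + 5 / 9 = 28682356 / 52965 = 541.53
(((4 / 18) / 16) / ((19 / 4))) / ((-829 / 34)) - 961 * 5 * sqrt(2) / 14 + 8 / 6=188995 / 141759 - 4805 * sqrt(2) / 14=-484.05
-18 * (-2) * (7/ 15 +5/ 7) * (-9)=-13392/ 35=-382.63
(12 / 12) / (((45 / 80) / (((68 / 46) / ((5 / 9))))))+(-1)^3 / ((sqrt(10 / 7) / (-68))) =544 / 115+34 *sqrt(70) / 5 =61.62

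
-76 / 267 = -0.28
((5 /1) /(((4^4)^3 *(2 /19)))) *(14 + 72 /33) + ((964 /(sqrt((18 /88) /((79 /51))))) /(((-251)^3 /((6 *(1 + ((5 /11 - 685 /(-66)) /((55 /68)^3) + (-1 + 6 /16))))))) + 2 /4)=92283143 /184549376 - 8025270598 *sqrt(44319) /80506446834825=0.48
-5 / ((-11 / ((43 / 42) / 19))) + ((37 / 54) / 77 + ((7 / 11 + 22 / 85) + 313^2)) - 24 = 328861780607 / 3357585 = 97945.93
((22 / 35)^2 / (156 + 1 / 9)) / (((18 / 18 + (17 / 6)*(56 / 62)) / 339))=0.24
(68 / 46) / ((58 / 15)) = 0.38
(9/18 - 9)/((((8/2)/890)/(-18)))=68085/2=34042.50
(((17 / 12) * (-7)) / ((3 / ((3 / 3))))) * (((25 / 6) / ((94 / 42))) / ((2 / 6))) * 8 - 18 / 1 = -23363 / 141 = -165.70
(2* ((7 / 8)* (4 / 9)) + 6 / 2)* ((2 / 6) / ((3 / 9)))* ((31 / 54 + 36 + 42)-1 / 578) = 1226200 / 4131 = 296.83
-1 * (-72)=72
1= 1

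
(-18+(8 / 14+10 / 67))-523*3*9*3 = -19876351 / 469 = -42380.28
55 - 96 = -41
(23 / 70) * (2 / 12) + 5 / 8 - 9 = -8.32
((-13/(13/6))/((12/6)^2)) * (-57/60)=57/40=1.42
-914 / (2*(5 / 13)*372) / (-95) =5941 / 176700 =0.03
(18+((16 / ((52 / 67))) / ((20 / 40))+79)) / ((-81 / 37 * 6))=-22163 / 2106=-10.52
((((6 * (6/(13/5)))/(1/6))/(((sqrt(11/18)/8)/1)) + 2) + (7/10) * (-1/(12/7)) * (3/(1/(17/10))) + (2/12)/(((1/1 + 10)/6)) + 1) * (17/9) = 8381/4400 + 48960 * sqrt(22)/143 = 1607.80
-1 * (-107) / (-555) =-107 / 555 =-0.19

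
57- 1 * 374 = -317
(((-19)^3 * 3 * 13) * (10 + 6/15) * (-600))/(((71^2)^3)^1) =1669206240/128100283921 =0.01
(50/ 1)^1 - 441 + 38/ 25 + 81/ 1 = -7712/ 25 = -308.48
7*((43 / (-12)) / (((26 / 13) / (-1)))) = 301 / 24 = 12.54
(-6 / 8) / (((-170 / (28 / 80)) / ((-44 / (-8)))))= 231 / 27200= 0.01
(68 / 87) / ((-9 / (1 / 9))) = -68 / 7047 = -0.01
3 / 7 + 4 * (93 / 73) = 2823 / 511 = 5.52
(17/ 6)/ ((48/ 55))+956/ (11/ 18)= 4966189/ 3168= 1567.61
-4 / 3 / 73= -4 / 219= -0.02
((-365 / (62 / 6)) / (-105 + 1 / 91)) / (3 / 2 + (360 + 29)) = 99645 / 115655947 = 0.00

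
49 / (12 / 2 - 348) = -49 / 342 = -0.14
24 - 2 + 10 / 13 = 296 / 13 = 22.77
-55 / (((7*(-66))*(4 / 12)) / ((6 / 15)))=1 / 7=0.14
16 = 16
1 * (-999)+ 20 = -979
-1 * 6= -6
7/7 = 1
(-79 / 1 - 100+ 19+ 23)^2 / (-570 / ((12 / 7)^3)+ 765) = 5405472 / 187735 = 28.79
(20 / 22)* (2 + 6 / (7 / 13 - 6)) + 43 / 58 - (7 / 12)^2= 3980815 / 3261456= 1.22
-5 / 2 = -2.50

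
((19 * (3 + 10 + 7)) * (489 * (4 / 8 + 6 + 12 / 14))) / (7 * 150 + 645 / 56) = 5103856 / 3963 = 1287.88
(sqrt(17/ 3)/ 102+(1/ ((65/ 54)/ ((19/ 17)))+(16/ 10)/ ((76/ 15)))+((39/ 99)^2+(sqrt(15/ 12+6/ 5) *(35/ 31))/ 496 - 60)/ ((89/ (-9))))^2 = (-10082827755 *sqrt(5)+204496417840 *sqrt(51)+456554970852768)^2/ 3915743743775817164189721600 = 53.57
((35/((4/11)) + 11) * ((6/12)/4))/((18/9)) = 429/64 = 6.70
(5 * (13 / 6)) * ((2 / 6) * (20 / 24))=325 / 108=3.01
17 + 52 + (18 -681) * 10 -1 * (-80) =-6481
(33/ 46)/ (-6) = -11/ 92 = -0.12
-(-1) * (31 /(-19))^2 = 961 /361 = 2.66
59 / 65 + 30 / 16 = 1447 / 520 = 2.78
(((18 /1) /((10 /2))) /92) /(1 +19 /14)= 21 /1265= 0.02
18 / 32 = 9 / 16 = 0.56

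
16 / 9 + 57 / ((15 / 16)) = 2816 / 45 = 62.58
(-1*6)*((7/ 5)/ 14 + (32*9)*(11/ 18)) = -1056.60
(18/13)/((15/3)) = 18/65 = 0.28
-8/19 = -0.42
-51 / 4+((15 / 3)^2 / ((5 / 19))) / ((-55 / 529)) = -40765 / 44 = -926.48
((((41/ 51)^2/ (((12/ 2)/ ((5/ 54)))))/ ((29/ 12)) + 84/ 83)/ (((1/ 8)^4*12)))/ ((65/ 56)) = 9850012540928/ 32962095855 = 298.83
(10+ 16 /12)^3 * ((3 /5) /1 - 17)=-3222928 /135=-23873.54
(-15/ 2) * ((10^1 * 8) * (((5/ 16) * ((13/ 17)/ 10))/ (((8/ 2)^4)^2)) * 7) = -6825/ 4456448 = -0.00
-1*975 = -975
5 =5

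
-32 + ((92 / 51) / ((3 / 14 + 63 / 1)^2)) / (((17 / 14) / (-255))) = -85467328 / 2662965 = -32.09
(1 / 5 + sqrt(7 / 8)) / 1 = 1 / 5 + sqrt(14) / 4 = 1.14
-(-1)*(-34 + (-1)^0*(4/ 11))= -370/ 11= -33.64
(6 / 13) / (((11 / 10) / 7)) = 420 / 143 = 2.94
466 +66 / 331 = 154312 / 331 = 466.20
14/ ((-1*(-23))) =14/ 23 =0.61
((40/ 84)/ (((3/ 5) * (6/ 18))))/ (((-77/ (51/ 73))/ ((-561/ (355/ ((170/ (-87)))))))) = -491300/ 7365043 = -0.07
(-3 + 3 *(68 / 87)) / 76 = -0.01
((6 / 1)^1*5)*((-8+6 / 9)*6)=-1320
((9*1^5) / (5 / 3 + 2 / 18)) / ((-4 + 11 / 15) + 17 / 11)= -13365 / 4544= -2.94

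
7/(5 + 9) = 1/2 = 0.50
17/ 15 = 1.13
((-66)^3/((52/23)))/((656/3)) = -2479653/4264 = -581.53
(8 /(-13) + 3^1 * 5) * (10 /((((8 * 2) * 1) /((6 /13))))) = 2805 /676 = 4.15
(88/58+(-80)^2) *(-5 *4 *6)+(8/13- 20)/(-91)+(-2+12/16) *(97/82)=-1234876219513/1607528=-768183.33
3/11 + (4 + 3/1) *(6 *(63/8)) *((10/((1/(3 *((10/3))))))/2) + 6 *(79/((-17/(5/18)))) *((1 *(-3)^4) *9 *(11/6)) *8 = -24786033/374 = -66272.82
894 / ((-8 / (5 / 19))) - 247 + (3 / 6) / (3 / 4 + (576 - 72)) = -276.41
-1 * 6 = -6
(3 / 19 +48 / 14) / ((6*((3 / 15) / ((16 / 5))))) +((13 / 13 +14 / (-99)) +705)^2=649479982072 / 1303533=498245.91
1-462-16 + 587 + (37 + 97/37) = 5536/37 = 149.62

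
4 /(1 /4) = 16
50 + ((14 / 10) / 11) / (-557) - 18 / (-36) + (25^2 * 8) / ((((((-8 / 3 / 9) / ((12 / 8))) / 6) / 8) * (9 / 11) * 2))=-45489880879 / 61270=-742449.50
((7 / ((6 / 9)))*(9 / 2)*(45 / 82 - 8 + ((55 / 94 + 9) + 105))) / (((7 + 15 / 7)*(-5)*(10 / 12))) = -819388143 / 6166400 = -132.88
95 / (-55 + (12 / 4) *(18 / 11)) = -55 / 29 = -1.90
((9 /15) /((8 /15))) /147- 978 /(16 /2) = -47919 /392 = -122.24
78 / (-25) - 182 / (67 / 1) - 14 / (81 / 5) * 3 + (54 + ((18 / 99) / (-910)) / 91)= 187733805223 / 4119590475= 45.57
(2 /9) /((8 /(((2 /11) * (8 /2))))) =2 /99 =0.02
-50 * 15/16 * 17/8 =-6375/64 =-99.61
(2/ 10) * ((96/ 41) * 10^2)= 1920/ 41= 46.83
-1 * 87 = -87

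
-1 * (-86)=86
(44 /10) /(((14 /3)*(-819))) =-11 /9555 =-0.00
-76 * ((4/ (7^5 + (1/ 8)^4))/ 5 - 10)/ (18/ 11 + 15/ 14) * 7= 94000289229616/ 47844823735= 1964.69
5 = 5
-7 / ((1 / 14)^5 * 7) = -537824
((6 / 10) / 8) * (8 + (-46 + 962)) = 693 / 10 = 69.30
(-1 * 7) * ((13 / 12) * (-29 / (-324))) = -2639 / 3888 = -0.68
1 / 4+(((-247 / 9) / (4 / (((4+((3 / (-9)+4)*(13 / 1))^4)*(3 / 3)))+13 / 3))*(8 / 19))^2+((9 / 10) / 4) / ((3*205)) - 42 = -75542541536755451165502107 / 2180882132703709063864200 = -34.64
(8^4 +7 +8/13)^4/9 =8099160521552003281/257049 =31508235867682.83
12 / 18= 2 / 3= 0.67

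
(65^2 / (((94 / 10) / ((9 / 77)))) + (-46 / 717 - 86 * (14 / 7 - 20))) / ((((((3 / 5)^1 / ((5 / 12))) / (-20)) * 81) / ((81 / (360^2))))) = -20764695775 / 121064061888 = -0.17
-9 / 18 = -1 / 2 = -0.50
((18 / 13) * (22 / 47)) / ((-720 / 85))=-187 / 2444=-0.08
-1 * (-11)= 11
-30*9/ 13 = -20.77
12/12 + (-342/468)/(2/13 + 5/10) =-2/17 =-0.12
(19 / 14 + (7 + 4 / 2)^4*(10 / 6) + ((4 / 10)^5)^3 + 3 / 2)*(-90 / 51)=-14019470216220006 / 726318359375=-19302.10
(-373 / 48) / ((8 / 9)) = -1119 / 128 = -8.74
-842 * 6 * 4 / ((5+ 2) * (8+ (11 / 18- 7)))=-363744 / 203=-1791.84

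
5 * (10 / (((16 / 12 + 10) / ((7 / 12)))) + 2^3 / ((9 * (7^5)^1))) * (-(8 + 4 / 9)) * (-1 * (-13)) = -6539015015 / 23143239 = -282.55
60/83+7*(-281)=-163201/83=-1966.28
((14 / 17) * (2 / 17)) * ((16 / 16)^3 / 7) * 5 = 20 / 289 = 0.07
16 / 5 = 3.20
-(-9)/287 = 9/287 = 0.03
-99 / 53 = -1.87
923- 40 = 883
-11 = -11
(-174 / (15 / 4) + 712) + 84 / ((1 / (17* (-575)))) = -4102172 / 5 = -820434.40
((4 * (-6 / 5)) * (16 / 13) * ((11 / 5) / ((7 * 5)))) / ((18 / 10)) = -1408 / 6825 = -0.21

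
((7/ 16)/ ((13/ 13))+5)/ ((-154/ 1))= -87/ 2464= -0.04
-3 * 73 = -219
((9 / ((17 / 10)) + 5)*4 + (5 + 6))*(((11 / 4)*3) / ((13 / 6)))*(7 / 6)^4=23426557 / 63648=368.06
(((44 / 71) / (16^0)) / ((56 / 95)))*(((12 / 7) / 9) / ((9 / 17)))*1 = 35530 / 93933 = 0.38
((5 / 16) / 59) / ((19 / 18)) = 45 / 8968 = 0.01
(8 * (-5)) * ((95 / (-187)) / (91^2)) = 0.00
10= 10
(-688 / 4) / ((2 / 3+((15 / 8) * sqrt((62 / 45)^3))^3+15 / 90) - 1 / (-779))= 2962958953364352000 / 16030269216703766311 - 5621699831448277440 * sqrt(310) / 16030269216703766311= -5.99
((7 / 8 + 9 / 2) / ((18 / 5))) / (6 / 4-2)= -215 / 72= -2.99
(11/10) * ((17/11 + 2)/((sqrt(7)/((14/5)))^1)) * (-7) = -28.89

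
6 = 6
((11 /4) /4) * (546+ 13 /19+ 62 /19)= 114939 /304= 378.09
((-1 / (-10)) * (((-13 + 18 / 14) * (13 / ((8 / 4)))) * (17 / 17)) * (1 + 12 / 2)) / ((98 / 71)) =-37843 / 980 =-38.62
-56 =-56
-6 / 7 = -0.86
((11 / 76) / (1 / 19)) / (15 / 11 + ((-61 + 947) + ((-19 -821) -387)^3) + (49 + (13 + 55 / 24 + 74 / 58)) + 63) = -21054 / 14142799161479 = -0.00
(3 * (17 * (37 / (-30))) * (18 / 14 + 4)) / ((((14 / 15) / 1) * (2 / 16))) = -139638 / 49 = -2849.76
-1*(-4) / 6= 2 / 3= 0.67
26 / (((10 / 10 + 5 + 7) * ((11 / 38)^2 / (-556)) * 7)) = -1605728 / 847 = -1895.78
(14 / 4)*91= 637 / 2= 318.50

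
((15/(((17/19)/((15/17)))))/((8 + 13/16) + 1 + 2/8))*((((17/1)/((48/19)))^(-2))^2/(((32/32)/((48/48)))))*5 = 95551488000/26655093309131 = 0.00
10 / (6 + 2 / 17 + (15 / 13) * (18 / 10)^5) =1381250 / 3856499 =0.36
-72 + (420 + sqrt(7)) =sqrt(7) + 348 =350.65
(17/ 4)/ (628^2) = 17/ 1577536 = 0.00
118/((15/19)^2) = 42598/225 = 189.32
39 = 39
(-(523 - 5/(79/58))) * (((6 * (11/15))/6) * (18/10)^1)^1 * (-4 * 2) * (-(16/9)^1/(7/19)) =-156793472/5925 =-26463.03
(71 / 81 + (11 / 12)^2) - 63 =-61.28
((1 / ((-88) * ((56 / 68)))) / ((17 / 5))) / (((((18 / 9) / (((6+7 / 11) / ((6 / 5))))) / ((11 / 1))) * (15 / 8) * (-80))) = 73 / 88704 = 0.00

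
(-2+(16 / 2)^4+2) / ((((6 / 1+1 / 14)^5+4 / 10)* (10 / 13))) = 0.65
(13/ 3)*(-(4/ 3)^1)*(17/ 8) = -221/ 18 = -12.28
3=3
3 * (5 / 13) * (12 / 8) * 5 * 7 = 60.58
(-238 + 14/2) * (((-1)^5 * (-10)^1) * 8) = -18480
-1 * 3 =-3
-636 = -636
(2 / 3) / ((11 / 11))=2 / 3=0.67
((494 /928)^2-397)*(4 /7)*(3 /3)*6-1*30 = -261886029 /188384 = -1390.17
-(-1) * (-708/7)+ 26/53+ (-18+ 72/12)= -41794/371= -112.65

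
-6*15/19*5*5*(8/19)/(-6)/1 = 3000/361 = 8.31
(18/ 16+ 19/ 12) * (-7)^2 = 3185/ 24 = 132.71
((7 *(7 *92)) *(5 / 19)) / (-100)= -1127 / 95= -11.86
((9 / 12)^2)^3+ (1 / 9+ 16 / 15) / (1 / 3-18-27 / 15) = 105379 / 897024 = 0.12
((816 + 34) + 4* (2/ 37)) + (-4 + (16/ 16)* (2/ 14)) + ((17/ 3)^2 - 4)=2038390/ 2331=874.47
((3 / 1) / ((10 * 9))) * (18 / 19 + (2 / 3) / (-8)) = 197 / 6840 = 0.03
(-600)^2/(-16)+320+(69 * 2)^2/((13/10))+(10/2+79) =-96808/13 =-7446.77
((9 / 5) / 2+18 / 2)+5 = 149 / 10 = 14.90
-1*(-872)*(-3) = -2616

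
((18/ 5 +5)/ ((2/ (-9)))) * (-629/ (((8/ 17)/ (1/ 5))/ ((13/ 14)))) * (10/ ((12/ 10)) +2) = 555896991/ 5600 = 99267.32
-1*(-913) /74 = 913 /74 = 12.34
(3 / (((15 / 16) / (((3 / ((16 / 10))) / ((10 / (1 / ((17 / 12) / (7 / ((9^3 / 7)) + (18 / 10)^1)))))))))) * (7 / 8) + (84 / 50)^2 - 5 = -1278572 / 860625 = -1.49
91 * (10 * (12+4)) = 14560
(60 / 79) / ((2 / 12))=360 / 79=4.56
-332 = -332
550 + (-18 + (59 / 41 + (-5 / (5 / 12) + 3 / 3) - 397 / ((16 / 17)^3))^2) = 6669408164219161 / 28202500096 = 236482.87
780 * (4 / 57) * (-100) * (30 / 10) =-312000 / 19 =-16421.05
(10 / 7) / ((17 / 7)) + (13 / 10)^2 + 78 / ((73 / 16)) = 2404329 / 124100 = 19.37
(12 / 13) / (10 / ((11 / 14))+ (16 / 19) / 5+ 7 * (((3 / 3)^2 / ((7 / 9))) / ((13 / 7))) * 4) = 1045 / 36544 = 0.03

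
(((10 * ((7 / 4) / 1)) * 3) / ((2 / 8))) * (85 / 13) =17850 / 13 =1373.08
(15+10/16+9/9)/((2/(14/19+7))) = 1029/16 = 64.31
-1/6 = -0.17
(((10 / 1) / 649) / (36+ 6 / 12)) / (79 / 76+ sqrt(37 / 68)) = 2041360 / 2495299213- 57760 * sqrt(629) / 2495299213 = 0.00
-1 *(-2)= 2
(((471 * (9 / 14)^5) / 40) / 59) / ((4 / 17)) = 0.09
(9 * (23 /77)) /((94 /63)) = 1863 /1034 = 1.80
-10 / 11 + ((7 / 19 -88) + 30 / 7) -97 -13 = -284195 / 1463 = -194.25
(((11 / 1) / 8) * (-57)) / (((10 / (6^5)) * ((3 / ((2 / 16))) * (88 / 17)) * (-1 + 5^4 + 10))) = -78489 / 101440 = -0.77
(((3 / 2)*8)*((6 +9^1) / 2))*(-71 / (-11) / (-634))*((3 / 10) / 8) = -1917 / 55792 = -0.03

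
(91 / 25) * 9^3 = 66339 / 25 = 2653.56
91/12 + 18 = 25.58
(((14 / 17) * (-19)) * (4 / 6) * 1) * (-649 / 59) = 5852 / 51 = 114.75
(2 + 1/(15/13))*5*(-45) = -645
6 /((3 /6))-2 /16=95 /8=11.88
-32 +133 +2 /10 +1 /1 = 511 /5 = 102.20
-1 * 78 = -78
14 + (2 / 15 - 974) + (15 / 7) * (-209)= -147811 / 105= -1407.72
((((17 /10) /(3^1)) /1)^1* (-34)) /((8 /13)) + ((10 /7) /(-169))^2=-5257868173 /167938680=-31.31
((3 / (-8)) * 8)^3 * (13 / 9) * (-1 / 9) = 13 / 3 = 4.33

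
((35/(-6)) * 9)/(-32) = 105/64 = 1.64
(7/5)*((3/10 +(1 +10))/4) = 791/200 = 3.96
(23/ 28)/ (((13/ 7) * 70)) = 23/ 3640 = 0.01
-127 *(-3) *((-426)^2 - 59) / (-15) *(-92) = 2119676228 / 5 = 423935245.60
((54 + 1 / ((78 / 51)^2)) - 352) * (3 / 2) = -603477 / 1352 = -446.36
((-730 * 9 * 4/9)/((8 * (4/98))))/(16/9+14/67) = -10784655/2396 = -4501.11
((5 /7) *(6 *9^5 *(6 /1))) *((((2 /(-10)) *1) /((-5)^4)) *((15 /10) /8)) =-1594323 /17500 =-91.10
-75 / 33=-25 / 11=-2.27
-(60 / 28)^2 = -225 / 49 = -4.59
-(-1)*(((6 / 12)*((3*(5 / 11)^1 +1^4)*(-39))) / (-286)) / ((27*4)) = 13 / 8712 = 0.00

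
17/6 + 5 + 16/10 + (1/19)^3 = 1941127/205770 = 9.43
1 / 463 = 0.00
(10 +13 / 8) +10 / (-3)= 199 / 24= 8.29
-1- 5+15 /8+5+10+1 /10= 439 /40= 10.98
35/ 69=0.51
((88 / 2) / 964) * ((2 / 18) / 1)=11 / 2169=0.01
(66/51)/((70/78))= 858/595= 1.44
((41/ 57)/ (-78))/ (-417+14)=41/ 1791738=0.00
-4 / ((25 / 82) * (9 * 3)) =-328 / 675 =-0.49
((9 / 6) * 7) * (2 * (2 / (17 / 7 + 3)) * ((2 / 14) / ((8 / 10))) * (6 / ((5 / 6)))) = 189 / 19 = 9.95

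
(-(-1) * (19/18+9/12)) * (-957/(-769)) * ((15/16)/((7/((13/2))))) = 1347775/689024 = 1.96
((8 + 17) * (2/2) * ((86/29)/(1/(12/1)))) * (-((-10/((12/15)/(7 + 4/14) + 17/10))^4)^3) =-7988437084891032522505800000000000000000000000000/11087111374406350796896692093521185709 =-720515634336.61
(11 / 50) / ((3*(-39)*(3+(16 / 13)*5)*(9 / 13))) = -143 / 481950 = -0.00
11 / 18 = 0.61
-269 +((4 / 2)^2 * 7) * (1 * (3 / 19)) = -5027 / 19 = -264.58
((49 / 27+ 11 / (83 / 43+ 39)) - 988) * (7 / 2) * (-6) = 29814113 / 1440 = 20704.25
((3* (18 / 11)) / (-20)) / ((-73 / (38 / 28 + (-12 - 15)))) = -9693 / 112420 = -0.09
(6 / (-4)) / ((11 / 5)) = -15 / 22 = -0.68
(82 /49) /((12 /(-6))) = -0.84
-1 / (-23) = 1 / 23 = 0.04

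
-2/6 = -1/3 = -0.33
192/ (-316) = -48/ 79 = -0.61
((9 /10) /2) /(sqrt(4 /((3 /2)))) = 0.28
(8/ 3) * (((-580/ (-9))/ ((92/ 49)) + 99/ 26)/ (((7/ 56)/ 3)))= 6567136/ 2691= 2440.41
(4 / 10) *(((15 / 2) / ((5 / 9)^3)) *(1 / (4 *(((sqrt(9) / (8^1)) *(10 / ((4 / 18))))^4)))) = 1024 / 18984375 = 0.00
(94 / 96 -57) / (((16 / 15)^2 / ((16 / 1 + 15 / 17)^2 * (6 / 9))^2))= -456098241523225 / 256576512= -1777630.53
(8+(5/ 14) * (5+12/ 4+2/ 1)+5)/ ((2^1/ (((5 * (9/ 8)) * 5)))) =6525/ 28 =233.04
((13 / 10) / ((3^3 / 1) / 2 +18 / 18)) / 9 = 13 / 1305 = 0.01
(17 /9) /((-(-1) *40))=17 /360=0.05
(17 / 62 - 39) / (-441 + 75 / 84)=33614 / 382013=0.09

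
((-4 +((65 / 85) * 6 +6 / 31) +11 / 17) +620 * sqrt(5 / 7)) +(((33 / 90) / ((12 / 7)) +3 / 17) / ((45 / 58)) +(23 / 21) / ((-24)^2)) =924574307 / 478094400 +620 * sqrt(35) / 7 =525.93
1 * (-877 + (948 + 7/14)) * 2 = 143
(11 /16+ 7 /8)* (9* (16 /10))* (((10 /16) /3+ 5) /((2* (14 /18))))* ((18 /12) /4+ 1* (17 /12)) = 134.97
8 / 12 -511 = -1531 / 3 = -510.33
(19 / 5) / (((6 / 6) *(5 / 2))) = 38 / 25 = 1.52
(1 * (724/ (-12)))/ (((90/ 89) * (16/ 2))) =-16109/ 2160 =-7.46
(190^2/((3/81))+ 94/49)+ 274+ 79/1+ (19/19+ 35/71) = 3392221255/3479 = 975056.41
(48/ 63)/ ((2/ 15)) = 40/ 7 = 5.71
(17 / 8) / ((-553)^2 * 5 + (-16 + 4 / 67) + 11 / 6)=3417 / 2458681676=0.00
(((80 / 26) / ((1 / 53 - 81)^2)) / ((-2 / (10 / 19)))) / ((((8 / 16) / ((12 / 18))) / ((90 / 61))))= -4213500 / 17347074043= -0.00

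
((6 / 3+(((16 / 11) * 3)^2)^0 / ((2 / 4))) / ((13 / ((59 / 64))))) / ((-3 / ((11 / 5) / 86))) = -649 / 268320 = -0.00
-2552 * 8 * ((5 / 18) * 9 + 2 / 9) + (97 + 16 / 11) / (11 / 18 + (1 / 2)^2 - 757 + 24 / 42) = -1047621087380 / 18849897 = -55577.02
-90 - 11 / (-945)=-89.99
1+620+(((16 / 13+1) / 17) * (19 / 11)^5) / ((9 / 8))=199499657587 / 320330439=622.79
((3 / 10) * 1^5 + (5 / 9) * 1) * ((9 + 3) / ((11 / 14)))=196 / 15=13.07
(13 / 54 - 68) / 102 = -3659 / 5508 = -0.66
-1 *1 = -1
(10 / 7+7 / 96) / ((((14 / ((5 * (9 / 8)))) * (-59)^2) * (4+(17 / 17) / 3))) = 45405 / 1135307264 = 0.00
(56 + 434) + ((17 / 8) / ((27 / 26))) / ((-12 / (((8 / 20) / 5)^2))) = 99224779 / 202500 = 490.00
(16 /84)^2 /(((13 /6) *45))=32 /85995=0.00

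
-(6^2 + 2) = -38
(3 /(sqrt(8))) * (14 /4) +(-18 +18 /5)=-72 /5 +21 * sqrt(2) /8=-10.69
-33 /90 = -11 /30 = -0.37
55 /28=1.96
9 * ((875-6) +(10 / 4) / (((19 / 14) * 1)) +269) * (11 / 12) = 714681 / 76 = 9403.70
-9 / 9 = -1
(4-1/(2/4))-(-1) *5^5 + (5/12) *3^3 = 12553/4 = 3138.25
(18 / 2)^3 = 729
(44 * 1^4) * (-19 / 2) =-418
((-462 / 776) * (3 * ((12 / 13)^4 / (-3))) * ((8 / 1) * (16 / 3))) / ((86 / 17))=434294784 / 119127931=3.65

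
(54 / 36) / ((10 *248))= 3 / 4960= 0.00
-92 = -92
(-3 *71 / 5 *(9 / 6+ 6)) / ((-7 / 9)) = 5751 / 14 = 410.79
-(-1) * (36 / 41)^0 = 1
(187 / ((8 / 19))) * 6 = 10659 / 4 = 2664.75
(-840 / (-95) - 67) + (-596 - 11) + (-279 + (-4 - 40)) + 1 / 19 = -18774 / 19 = -988.11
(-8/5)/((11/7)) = -56/55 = -1.02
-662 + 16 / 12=-1982 / 3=-660.67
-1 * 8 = -8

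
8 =8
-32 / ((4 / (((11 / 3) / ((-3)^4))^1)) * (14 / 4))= -176 / 1701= -0.10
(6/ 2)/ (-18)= -1/ 6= -0.17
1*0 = 0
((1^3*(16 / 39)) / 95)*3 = 16 / 1235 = 0.01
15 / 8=1.88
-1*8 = -8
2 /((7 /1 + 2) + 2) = 2 /11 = 0.18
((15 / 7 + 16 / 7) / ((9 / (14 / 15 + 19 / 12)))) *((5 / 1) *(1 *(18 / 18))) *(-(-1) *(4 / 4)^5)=4681 / 756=6.19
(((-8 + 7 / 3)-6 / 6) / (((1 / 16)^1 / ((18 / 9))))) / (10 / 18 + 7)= -480 / 17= -28.24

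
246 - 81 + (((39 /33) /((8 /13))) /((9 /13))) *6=23977 /132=181.64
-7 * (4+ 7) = -77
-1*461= -461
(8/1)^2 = 64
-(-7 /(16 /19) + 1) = 117 /16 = 7.31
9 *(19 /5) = 171 /5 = 34.20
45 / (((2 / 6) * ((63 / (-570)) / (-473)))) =4044150 / 7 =577735.71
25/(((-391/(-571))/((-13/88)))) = -185575/34408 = -5.39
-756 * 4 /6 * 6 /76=-756 /19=-39.79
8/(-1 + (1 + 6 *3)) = 4/9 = 0.44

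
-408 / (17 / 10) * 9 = -2160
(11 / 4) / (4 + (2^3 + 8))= 11 / 80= 0.14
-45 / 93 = -15 / 31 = -0.48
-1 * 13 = -13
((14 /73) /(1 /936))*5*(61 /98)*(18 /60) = 85644 /511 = 167.60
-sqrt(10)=-3.16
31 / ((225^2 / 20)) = 0.01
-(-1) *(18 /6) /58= 3 /58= 0.05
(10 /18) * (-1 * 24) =-40 /3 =-13.33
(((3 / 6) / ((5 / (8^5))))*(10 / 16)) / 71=2048 / 71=28.85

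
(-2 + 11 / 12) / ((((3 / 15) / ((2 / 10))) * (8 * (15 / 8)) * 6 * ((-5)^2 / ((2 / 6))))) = -13 / 81000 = -0.00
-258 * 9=-2322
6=6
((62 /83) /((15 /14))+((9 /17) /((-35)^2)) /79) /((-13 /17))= -285604621 /313260675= -0.91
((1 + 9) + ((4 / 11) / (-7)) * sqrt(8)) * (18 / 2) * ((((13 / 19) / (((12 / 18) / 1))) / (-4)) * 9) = -15795 / 76 + 3159 * sqrt(2) / 1463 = -204.78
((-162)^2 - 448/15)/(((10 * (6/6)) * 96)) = 98303/3600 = 27.31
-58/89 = -0.65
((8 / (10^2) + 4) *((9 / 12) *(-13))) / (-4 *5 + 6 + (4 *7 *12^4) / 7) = -1989 / 4146500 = -0.00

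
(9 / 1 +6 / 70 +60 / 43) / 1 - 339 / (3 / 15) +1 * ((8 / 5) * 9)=-2513529 / 1505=-1670.12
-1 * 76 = -76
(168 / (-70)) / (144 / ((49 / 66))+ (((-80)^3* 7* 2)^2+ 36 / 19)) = -2793 / 59793735680227925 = -0.00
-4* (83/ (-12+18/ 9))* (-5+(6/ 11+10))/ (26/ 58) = 410.70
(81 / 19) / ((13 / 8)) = 648 / 247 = 2.62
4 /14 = 2 /7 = 0.29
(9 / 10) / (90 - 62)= 9 / 280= 0.03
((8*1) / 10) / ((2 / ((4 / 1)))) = 8 / 5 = 1.60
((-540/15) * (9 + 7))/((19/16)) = -9216/19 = -485.05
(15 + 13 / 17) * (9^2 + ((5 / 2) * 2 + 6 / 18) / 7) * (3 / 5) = 27068 / 35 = 773.37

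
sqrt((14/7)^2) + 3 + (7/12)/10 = 607/120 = 5.06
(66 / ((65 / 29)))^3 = 7011739944 / 274625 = 25532.05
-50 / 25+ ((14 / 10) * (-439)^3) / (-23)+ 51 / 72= 14213555627 / 2760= 5149839.00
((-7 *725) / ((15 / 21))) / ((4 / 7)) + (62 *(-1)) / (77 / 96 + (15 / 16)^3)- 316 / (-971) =-967869931705 / 77606204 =-12471.55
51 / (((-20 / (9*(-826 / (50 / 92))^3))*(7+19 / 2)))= 4196382547531104 / 859375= 4883063328.04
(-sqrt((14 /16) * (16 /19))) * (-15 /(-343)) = -15 * sqrt(266) /6517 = -0.04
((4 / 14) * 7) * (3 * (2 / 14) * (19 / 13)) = 114 / 91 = 1.25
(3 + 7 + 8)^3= 5832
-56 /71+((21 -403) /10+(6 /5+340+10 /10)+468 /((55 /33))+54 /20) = 83313 /142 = 586.71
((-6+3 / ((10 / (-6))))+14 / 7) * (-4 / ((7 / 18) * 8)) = 261 / 35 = 7.46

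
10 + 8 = 18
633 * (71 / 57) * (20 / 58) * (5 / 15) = 149810 / 1653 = 90.63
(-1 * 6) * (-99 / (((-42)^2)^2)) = 11 / 57624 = 0.00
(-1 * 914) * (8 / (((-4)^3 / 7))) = 3199 / 4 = 799.75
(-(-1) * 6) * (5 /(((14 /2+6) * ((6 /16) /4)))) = 320 /13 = 24.62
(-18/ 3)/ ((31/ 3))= -18/ 31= -0.58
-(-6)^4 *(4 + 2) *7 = -54432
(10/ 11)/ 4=5/ 22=0.23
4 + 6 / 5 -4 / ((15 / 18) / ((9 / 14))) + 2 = 144 / 35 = 4.11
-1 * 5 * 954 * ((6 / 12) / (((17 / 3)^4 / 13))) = -2511405 / 83521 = -30.07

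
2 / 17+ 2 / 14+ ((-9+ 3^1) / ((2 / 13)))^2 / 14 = 25919 / 238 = 108.90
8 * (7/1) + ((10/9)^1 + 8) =586/9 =65.11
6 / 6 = 1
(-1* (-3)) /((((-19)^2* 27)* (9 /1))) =1 /29241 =0.00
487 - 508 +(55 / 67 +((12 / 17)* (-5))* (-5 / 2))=-12934 / 1139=-11.36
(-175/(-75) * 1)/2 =7/6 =1.17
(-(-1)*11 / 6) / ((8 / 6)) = 11 / 8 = 1.38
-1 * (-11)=11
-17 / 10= -1.70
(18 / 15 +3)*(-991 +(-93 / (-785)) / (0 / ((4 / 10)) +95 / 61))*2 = -3103722384 / 372875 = -8323.76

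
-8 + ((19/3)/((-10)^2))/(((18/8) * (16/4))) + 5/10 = -20231/2700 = -7.49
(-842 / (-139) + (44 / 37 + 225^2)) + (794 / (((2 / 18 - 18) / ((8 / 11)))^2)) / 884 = 180498306774113777 / 3564888249923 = 50632.25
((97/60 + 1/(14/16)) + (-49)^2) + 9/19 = 19185781/7980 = 2404.23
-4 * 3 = -12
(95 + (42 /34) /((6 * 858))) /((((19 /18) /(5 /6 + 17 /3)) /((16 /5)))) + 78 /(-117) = 99732962 /53295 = 1871.34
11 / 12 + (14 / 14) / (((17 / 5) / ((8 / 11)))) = 2537 / 2244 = 1.13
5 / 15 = 1 / 3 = 0.33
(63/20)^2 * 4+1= 40.69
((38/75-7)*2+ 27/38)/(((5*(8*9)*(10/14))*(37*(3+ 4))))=-34987/189810000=-0.00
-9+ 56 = 47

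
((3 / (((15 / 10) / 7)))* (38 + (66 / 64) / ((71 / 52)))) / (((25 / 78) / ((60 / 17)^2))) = 432687528 / 20519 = 21087.16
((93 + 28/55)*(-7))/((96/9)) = -108003/1760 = -61.37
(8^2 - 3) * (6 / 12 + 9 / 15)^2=7381 / 100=73.81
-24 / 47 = -0.51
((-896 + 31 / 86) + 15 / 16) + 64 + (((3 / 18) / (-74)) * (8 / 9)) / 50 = -14273787613 / 17182800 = -830.70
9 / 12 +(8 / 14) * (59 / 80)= 41 / 35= 1.17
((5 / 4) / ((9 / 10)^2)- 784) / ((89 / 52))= -3295708 / 7209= -457.17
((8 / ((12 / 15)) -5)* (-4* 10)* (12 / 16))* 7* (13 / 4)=-6825 / 2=-3412.50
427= 427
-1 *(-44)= 44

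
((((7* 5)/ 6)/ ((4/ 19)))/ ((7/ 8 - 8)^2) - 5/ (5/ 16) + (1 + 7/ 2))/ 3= -11239/ 3078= -3.65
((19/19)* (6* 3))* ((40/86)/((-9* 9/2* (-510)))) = 8/19737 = 0.00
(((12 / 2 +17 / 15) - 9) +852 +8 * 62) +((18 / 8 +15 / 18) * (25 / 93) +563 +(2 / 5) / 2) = 2131741 / 1116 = 1910.16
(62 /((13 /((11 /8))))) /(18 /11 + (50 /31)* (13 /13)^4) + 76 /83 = 14030139 /4782128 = 2.93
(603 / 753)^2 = 40401 / 63001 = 0.64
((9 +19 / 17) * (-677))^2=13559205136 / 289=46917664.83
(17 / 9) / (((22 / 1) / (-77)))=-119 / 18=-6.61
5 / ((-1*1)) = -5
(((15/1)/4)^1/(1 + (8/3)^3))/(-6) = -135/4312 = -0.03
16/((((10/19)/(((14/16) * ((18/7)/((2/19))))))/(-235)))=-152703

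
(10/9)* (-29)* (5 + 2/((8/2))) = -1595/9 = -177.22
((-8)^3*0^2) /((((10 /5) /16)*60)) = 0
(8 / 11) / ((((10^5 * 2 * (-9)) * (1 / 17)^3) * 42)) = -4913 / 103950000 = -0.00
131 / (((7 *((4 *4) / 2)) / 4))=131 / 14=9.36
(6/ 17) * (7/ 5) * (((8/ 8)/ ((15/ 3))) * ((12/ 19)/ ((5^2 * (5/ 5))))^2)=6048/ 95890625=0.00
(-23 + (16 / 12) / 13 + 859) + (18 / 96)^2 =8347999 / 9984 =836.14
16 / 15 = 1.07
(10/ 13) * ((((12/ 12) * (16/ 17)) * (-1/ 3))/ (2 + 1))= -160/ 1989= -0.08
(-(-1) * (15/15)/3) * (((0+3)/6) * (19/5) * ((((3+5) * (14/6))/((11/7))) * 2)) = 7448/495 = 15.05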